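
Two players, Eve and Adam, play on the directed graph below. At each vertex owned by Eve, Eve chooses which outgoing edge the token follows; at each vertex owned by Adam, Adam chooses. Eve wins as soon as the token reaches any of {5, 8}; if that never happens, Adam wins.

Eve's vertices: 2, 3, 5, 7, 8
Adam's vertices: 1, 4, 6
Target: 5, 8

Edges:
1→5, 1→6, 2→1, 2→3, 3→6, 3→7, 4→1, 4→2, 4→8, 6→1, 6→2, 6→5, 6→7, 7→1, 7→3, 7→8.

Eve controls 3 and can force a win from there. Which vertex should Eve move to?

7

A0 = {5, 8}
A1: add {7} — 7 (Eve) has 7→8.
A2: add {3} — 3 (Eve) has 3→7.
A3: add {2} — 2 (Eve) has 2→3.
A4 = A3; e.g. 1 (Adam) can still go to 6. Fixed point.
From 3, successor 7 is in the attractor (rank 1); the other successor 6 is not.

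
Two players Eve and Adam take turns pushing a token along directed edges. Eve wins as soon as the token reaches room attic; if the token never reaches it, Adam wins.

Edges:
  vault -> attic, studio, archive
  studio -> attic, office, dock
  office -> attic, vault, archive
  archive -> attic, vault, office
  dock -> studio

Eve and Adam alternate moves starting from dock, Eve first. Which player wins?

Track states (vertex, player-to-move).
A0 = {(attic,Eve), (attic,Adam)}
A1: add {(vault,Eve), (studio,Eve), (office,Eve), (archive,Eve)}.
A2: add {(vault,Adam), (office,Adam), (archive,Adam), (dock,Adam)}.
A3 = A2; e.g. (studio,Adam) stays out. (dock,Eve) never enters ⇒ Adam avoids the target.

Adam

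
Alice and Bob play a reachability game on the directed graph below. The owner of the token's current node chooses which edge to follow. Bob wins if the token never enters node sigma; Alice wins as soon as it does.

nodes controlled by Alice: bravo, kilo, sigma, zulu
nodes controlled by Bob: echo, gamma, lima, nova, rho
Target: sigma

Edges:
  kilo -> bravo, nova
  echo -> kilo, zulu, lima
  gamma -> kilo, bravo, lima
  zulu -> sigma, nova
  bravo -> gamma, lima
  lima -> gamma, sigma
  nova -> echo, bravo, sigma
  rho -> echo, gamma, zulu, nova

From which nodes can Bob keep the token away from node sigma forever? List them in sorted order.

A0 = {sigma}
A1: add {zulu} — zulu (Alice) has zulu→sigma.
A2 = A1; e.g. kilo (Alice) has no edge into A1. Fixed point.
Alice's attractor = {sigma, zulu}; Bob avoids the target exactly from the complement.

bravo, echo, gamma, kilo, lima, nova, rho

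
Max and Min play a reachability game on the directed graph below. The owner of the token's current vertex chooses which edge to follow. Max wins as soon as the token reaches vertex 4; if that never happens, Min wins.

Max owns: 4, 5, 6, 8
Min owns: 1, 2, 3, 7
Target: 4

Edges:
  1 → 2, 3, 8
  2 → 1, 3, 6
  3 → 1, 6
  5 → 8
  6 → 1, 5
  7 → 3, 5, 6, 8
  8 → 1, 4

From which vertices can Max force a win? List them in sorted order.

4, 5, 6, 8

A0 = {4}
A1: add {8} — 8 (Max) has 8→4.
A2: add {5} — 5 (Max) has 5→8.
A3: add {6} — 6 (Max) has 6→5.
A4 = A3; e.g. 1 (Min) can still go to 2. Fixed point.
Max's winning region = {4, 5, 6, 8}.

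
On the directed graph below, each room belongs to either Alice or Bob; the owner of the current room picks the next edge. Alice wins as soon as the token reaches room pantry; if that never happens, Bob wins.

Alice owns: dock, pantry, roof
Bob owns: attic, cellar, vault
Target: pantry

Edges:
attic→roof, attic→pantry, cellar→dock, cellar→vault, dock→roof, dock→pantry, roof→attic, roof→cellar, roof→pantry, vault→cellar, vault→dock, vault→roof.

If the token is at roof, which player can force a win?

A0 = {pantry}
A1: add {dock, roof} — dock (Alice) has dock→pantry; roof (Alice) has roof→pantry.
roof ∈ A1, so Alice can force the target.

Alice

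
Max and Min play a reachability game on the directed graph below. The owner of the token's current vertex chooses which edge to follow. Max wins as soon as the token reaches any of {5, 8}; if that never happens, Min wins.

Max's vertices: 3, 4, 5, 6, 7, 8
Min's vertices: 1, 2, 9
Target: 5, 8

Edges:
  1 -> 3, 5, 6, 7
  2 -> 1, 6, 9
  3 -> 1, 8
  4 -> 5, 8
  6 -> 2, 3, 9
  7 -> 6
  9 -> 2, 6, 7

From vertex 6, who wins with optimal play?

Max

A0 = {5, 8}
A1: add {3, 4} — 3 (Max) has 3→8; 4 (Max) has 4→5.
A2: add {6} — 6 (Max) has 6→3.
6 ∈ A2, so Max can force the target.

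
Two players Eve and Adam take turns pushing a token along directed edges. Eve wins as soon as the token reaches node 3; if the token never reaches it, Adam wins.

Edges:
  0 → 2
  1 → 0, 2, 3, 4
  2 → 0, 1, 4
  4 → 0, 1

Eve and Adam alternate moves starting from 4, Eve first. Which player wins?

Adam

Track states (vertex, player-to-move).
A0 = {(3,Eve), (3,Adam)}
A1: add {(1,Eve)}.
A2 = A1; e.g. (0,Eve) stays out. (4,Eve) never enters ⇒ Adam avoids the target.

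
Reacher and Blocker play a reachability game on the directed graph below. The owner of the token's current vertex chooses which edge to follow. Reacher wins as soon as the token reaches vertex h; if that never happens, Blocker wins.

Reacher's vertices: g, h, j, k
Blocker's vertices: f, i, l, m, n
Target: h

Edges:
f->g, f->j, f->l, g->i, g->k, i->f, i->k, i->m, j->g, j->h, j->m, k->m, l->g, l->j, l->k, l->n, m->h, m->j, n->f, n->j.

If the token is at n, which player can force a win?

Blocker

A0 = {h}
A1: add {j} — j (Reacher) has j→h.
A2: add {m} — m (Blocker): all of {h, j} already in.
A3: add {k} — k (Reacher) has k→m.
A4: add {g} — g (Reacher) has g→k.
A5 = A4; e.g. f (Blocker) can still go to l. Fixed point.
n never enters the attractor, so Blocker can avoid the target forever.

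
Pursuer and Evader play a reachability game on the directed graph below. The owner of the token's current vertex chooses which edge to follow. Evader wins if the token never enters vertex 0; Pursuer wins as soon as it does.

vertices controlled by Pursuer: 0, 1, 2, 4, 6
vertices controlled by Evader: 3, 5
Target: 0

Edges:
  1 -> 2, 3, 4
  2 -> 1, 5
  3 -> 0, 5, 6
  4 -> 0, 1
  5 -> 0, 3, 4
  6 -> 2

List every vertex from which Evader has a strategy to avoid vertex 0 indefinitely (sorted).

3, 5

A0 = {0}
A1: add {4} — 4 (Pursuer) has 4→0.
A2: add {1} — 1 (Pursuer) has 1→4.
A3: add {2} — 2 (Pursuer) has 2→1.
A4: add {6} — 6 (Pursuer) has 6→2.
A5 = A4; e.g. 3 (Evader) can still go to 5. Fixed point.
Pursuer's attractor = {0, 1, 2, 4, 6}; Evader avoids the target exactly from the complement.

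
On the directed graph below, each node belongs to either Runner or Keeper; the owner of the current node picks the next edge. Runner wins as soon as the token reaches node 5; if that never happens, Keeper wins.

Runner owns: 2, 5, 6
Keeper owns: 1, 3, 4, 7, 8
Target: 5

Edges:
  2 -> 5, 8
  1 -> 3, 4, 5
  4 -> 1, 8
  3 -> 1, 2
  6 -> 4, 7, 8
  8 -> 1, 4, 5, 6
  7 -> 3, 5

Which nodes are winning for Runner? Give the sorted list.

A0 = {5}
A1: add {2} — 2 (Runner) has 2→5.
A2 = A1; e.g. 1 (Keeper) can still go to 3. Fixed point.
Runner's winning region = {2, 5}.

2, 5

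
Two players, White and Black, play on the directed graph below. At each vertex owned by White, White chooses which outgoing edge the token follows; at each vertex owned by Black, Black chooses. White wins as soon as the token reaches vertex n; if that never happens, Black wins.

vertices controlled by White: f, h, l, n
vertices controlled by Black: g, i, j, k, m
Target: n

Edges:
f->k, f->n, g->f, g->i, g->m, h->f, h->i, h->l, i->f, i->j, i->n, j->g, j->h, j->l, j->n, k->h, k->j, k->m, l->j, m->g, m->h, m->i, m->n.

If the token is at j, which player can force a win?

A0 = {n}
A1: add {f} — f (White) has f→n.
A2: add {h} — h (White) has h→f.
A3 = A2; e.g. g (Black) can still go to i. Fixed point.
j never enters the attractor, so Black can avoid the target forever.

Black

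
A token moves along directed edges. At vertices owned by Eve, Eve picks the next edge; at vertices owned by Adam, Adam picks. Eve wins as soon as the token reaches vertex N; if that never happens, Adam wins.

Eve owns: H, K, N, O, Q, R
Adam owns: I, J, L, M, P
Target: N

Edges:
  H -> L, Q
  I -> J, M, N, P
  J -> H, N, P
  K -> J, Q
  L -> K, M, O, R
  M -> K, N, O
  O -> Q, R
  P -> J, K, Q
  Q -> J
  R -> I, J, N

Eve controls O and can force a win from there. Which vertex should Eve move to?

R

A0 = {N}
A1: add {R} — R (Eve) has R→N.
A2: add {O} — O (Eve) has O→R.
A3 = A2; e.g. H (Eve) has no edge into A2. Fixed point.
From O, successor R is in the attractor (rank 1); the other successor Q is not.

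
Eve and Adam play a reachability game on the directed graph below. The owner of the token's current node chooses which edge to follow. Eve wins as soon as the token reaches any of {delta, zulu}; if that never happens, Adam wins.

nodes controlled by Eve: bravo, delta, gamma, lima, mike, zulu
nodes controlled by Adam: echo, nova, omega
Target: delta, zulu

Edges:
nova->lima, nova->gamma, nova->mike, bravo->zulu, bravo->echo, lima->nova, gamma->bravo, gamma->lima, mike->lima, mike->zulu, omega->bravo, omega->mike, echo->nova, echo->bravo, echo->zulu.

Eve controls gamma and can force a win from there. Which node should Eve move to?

A0 = {delta, zulu}
A1: add {bravo, mike} — bravo (Eve) has bravo→zulu; mike (Eve) has mike→zulu.
A2: add {gamma, omega} — gamma (Eve) has gamma→bravo; omega (Adam): all of {bravo, mike} already in.
A3 = A2; e.g. nova (Adam) can still go to lima. Fixed point.
From gamma, successor bravo is in the attractor (rank 1); the other successor lima is not.

bravo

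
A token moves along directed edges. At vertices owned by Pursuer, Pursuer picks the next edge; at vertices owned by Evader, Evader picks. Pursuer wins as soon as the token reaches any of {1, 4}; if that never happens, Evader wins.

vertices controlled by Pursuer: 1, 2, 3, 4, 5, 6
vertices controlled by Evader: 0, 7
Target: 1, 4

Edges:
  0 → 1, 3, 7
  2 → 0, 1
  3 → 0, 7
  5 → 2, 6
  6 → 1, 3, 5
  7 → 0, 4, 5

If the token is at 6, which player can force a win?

Pursuer

A0 = {1, 4}
A1: add {2, 6} — 2 (Pursuer) has 2→1; 6 (Pursuer) has 6→1.
6 ∈ A1, so Pursuer can force the target.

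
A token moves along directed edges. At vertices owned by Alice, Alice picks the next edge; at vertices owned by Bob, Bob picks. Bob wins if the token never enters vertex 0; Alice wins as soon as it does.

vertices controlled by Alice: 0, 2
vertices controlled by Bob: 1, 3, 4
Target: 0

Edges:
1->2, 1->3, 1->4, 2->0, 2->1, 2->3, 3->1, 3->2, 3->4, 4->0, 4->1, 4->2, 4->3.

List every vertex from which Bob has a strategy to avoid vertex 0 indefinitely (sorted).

A0 = {0}
A1: add {2} — 2 (Alice) has 2→0.
A2 = A1; e.g. 1 (Bob) can still go to 3. Fixed point.
Alice's attractor = {0, 2}; Bob avoids the target exactly from the complement.

1, 3, 4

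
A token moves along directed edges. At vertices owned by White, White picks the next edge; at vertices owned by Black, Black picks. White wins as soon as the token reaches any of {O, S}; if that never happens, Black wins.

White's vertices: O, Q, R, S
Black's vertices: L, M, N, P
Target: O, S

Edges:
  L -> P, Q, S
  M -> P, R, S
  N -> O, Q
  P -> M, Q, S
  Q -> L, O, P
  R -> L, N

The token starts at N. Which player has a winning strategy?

White

A0 = {O, S}
A1: add {Q} — Q (White) has Q→O.
A2: add {N} — N (Black): all of {O, Q} already in.
N ∈ A2, so White can force the target.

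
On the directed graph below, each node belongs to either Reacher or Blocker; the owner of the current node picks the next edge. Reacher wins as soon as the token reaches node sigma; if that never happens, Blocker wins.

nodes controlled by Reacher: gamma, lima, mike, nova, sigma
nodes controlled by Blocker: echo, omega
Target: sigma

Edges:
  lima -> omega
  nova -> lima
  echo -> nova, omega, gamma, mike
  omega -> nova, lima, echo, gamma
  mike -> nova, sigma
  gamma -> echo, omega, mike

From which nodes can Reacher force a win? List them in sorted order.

gamma, mike, sigma

A0 = {sigma}
A1: add {mike} — mike (Reacher) has mike→sigma.
A2: add {gamma} — gamma (Reacher) has gamma→mike.
A3 = A2; e.g. nova (Reacher) has no edge into A2. Fixed point.
Reacher's winning region = {gamma, mike, sigma}.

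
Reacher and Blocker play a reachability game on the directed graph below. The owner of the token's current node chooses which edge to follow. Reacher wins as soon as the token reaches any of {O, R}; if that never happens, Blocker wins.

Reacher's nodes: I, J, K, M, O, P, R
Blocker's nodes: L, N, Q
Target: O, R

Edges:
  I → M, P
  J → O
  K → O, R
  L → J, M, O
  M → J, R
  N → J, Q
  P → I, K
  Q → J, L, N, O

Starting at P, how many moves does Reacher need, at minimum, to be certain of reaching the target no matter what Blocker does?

2

A0 = {O, R}
A1: add {J, K, M} — J (Reacher) has J→O; K (Reacher) has K→O; M (Reacher) has M→R.
A2: add {I, L, P} — I (Reacher) has I→M; L (Blocker): all of {J, M, O} already in; P (Reacher) has P→K.
A3 = A2; e.g. N (Blocker) can still go to Q. Fixed point.
P enters the attractor at level 2, so Reacher can force the target in 2 moves from there.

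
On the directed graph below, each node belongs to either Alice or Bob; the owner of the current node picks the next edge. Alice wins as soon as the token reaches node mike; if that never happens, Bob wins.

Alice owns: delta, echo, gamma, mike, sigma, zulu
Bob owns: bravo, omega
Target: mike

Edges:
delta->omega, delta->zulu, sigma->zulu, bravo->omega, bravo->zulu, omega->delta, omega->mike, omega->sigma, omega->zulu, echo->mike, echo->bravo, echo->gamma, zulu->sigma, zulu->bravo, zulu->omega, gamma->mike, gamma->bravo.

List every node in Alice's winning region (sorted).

echo, gamma, mike

A0 = {mike}
A1: add {echo, gamma} — echo (Alice) has echo→mike; gamma (Alice) has gamma→mike.
A2 = A1; e.g. delta (Alice) has no edge into A1. Fixed point.
Alice's winning region = {echo, gamma, mike}.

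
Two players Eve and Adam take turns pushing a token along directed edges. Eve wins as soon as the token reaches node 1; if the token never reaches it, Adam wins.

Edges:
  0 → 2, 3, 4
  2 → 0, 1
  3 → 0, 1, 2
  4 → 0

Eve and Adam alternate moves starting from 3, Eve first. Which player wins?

Track states (vertex, player-to-move).
A0 = {(1,Eve), (1,Adam)}
A1: add {(2,Eve), (3,Eve)}.
(3,Eve) ∈ A1 ⇒ Eve forces the target.

Eve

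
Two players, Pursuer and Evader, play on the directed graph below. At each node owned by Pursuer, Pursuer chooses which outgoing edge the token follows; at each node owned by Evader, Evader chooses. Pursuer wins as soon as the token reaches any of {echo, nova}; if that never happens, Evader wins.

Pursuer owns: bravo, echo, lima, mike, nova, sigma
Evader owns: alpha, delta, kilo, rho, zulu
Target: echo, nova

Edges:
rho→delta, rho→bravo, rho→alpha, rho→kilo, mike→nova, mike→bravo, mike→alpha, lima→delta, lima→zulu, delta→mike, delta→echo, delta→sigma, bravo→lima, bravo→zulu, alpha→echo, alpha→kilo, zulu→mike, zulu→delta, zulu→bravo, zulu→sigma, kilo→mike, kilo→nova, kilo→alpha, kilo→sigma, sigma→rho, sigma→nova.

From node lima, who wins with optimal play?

Pursuer

A0 = {echo, nova}
A1: add {mike, sigma} — mike (Pursuer) has mike→nova; sigma (Pursuer) has sigma→nova.
A2: add {delta} — delta (Evader): all of {mike, echo, sigma} already in.
A3: add {lima} — lima (Pursuer) has lima→delta.
lima ∈ A3, so Pursuer can force the target.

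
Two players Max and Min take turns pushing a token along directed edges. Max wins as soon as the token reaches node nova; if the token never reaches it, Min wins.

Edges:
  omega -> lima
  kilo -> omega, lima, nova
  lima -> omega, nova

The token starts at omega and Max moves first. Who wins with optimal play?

Track states (vertex, player-to-move).
A0 = {(nova,Max), (nova,Min)}
A1: add {(kilo,Max), (lima,Max)}.
A2: add {(omega,Min)}.
A3 = A2; e.g. (omega,Max) stays out. (omega,Max) never enters ⇒ Min avoids the target.

Min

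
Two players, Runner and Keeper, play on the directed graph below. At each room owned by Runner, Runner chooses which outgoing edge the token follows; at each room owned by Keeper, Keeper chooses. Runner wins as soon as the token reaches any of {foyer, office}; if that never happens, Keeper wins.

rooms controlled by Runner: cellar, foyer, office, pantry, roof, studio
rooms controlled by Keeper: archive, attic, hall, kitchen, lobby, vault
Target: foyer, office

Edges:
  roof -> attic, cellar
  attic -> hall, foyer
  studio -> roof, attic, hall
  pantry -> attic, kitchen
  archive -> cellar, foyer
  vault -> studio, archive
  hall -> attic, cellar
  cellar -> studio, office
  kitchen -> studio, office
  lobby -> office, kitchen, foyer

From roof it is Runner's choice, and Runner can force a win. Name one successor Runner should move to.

A0 = {foyer, office}
A1: add {cellar} — cellar (Runner) has cellar→office.
A2: add {archive, roof} — roof (Runner) has roof→cellar; archive (Keeper): all of {cellar, foyer} already in.
A3: add {studio} — studio (Runner) has studio→roof.
A4: add {kitchen, vault} — vault (Keeper): all of {studio, archive} already in; kitchen (Keeper): all of {studio, office} already in.
A5: add {lobby, pantry} — pantry (Runner) has pantry→kitchen; lobby (Keeper): all of {office, kitchen, foyer} already in.
A6 = A5; e.g. attic (Keeper) can still go to hall. Fixed point.
From roof, successor cellar is in the attractor (rank 1); the other successor attic is not.

cellar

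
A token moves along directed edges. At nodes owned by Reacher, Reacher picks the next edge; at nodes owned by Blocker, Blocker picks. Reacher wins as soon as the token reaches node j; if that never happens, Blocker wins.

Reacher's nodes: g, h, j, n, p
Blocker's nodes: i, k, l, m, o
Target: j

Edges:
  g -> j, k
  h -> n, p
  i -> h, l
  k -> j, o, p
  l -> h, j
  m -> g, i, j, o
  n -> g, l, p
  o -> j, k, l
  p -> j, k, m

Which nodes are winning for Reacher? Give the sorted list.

A0 = {j}
A1: add {g, p} — g (Reacher) has g→j; p (Reacher) has p→j.
A2: add {h, n} — h (Reacher) has h→p; n (Reacher) has n→g.
A3: add {l} — l (Blocker): all of {h, j} already in.
A4: add {i} — i (Blocker): all of {h, l} already in.
A5 = A4; e.g. k (Blocker) can still go to o. Fixed point.
Reacher's winning region = {g, h, i, j, l, n, p}.

g, h, i, j, l, n, p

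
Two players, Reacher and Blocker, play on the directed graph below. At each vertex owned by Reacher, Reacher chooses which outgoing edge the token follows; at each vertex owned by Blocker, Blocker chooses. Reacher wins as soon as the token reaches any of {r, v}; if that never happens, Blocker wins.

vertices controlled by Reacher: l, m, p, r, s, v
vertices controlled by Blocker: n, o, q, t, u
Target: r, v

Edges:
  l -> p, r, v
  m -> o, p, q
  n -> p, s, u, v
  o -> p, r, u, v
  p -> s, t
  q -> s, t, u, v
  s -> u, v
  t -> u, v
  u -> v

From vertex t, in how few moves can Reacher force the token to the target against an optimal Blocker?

A0 = {r, v}
A1: add {l, s, u} — l (Reacher) has l→r; s (Reacher) has s→v; u (Blocker): all of {v} already in.
A2: add {p, t} — p (Reacher) has p→s; t (Blocker): all of {u, v} already in.
t enters the attractor at level 2, so Reacher can force the target in 2 moves from there.

2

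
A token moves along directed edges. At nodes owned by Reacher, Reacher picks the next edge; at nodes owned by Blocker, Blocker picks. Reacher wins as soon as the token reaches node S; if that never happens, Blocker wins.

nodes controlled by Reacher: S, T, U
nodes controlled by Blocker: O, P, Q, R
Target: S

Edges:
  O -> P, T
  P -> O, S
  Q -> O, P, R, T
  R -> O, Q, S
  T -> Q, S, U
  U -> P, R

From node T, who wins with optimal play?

Reacher

A0 = {S}
A1: add {T} — T (Reacher) has T→S.
A2 = A1; e.g. O (Blocker) can still go to P. Fixed point.
T ∈ A1, so Reacher can force the target.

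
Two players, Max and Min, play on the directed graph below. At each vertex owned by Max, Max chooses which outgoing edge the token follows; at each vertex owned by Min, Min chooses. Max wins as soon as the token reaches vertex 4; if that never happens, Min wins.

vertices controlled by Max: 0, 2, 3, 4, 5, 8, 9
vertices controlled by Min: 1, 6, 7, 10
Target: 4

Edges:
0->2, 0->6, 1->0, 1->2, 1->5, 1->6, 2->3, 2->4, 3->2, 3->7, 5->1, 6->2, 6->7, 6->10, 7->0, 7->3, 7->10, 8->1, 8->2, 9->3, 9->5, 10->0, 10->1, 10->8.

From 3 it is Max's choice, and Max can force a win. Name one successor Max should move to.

A0 = {4}
A1: add {2} — 2 (Max) has 2→4.
A2: add {0, 3, 8} — 0 (Max) has 0→2; 3 (Max) has 3→2; 8 (Max) has 8→2.
A3: add {9} — 9 (Max) has 9→3.
A4 = A3; e.g. 1 (Min) can still go to 5. Fixed point.
From 3, successor 2 is in the attractor (rank 1); the other successor 7 is not.

2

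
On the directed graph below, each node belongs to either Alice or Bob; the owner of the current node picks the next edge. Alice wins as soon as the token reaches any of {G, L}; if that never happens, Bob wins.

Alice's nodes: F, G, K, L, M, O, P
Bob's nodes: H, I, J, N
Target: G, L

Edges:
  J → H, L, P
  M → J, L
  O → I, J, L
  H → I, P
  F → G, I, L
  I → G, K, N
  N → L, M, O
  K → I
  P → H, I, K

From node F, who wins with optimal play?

A0 = {G, L}
A1: add {F, M, O} — F (Alice) has F→G; M (Alice) has M→L; O (Alice) has O→L.
F ∈ A1, so Alice can force the target.

Alice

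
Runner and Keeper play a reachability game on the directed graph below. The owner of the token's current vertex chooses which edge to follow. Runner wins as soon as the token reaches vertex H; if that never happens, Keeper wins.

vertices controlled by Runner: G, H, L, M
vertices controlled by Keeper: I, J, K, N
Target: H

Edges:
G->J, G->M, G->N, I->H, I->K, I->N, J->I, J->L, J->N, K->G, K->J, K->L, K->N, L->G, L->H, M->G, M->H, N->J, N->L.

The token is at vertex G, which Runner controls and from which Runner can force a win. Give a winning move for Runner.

A0 = {H}
A1: add {L, M} — L (Runner) has L→H; M (Runner) has M→H.
A2: add {G} — G (Runner) has G→M.
A3 = A2; e.g. I (Keeper) can still go to K. Fixed point.
From G, successor M is in the attractor (rank 1); the other successors J, N are not.

M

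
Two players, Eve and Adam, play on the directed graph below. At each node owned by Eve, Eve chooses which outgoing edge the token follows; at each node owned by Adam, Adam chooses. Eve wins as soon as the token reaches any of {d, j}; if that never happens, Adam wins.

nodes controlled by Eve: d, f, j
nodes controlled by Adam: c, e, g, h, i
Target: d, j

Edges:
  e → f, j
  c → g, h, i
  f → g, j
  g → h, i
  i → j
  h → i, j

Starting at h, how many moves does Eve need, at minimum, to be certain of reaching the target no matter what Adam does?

A0 = {d, j}
A1: add {f, i} — f (Eve) has f→j; i (Adam): all of {j} already in.
A2: add {e, h} — e (Adam): all of {f, j} already in; h (Adam): all of {i, j} already in.
h enters the attractor at level 2, so Eve can force the target in 2 moves from there.

2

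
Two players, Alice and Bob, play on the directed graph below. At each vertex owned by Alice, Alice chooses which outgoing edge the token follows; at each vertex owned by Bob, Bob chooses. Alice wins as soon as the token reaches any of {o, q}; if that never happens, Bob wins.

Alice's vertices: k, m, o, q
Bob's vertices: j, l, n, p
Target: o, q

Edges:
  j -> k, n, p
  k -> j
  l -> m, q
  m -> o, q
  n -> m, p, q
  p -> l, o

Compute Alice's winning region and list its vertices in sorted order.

l, m, n, o, p, q

A0 = {o, q}
A1: add {m} — m (Alice) has m→o.
A2: add {l} — l (Bob): all of {m, q} already in.
A3: add {p} — p (Bob): all of {l, o} already in.
A4: add {n} — n (Bob): all of {m, p, q} already in.
A5 = A4; e.g. j (Bob) can still go to k. Fixed point.
Alice's winning region = {l, m, n, o, p, q}.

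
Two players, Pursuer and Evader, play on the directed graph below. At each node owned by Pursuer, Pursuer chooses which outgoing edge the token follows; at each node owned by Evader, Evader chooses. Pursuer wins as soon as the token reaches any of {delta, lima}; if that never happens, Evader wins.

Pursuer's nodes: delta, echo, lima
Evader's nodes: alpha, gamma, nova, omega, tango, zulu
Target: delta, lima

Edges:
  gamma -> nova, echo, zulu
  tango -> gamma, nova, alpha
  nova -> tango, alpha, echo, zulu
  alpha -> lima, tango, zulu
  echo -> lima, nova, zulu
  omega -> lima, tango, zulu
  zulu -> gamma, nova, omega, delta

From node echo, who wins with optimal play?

Pursuer

A0 = {delta, lima}
A1: add {echo} — echo (Pursuer) has echo→lima.
A2 = A1; e.g. gamma (Evader) can still go to nova. Fixed point.
echo ∈ A1, so Pursuer can force the target.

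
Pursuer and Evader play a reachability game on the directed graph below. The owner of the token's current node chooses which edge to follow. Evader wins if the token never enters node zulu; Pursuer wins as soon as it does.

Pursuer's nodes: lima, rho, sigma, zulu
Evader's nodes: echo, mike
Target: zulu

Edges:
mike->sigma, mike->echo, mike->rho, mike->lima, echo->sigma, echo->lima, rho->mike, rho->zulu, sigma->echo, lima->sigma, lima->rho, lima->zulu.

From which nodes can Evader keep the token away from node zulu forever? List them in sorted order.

echo, mike, sigma

A0 = {zulu}
A1: add {lima, rho} — rho (Pursuer) has rho→zulu; lima (Pursuer) has lima→zulu.
A2 = A1; e.g. sigma (Pursuer) has no edge into A1. Fixed point.
Pursuer's attractor = {lima, rho, zulu}; Evader avoids the target exactly from the complement.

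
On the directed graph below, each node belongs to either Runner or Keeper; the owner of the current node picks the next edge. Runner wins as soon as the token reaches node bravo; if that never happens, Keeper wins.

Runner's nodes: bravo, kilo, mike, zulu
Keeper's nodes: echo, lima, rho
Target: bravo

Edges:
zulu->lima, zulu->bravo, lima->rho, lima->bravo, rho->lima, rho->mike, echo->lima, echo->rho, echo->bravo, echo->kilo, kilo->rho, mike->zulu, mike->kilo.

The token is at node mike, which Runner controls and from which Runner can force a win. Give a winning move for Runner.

zulu

A0 = {bravo}
A1: add {zulu} — zulu (Runner) has zulu→bravo.
A2: add {mike} — mike (Runner) has mike→zulu.
A3 = A2; e.g. lima (Keeper) can still go to rho. Fixed point.
From mike, successor zulu is in the attractor (rank 1); the other successor kilo is not.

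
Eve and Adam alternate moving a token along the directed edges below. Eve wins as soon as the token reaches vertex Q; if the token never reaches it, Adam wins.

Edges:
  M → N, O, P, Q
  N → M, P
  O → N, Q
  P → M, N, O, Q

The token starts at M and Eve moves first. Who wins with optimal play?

Track states (vertex, player-to-move).
A0 = {(Q,Eve), (Q,Adam)}
A1: add {(M,Eve), (O,Eve), (P,Eve)}.
(M,Eve) ∈ A1 ⇒ Eve forces the target.

Eve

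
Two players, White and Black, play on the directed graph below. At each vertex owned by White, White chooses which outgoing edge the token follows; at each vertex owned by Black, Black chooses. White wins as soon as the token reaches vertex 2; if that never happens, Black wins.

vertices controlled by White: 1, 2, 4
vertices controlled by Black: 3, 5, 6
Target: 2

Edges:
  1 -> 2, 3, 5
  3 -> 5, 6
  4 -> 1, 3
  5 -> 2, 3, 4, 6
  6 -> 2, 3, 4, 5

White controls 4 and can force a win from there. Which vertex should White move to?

A0 = {2}
A1: add {1} — 1 (White) has 1→2.
A2: add {4} — 4 (White) has 4→1.
A3 = A2; e.g. 3 (Black) can still go to 5. Fixed point.
From 4, successor 1 is in the attractor (rank 1); the other successor 3 is not.

1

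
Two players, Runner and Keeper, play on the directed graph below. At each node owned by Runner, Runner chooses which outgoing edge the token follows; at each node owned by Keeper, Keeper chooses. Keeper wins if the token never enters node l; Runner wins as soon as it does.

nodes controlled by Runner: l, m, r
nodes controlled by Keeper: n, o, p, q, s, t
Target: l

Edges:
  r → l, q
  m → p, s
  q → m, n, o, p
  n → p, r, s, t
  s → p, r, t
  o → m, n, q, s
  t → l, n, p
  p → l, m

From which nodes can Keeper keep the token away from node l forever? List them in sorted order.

m, n, o, p, q, s, t

A0 = {l}
A1: add {r} — r (Runner) has r→l.
A2 = A1; e.g. m (Runner) has no edge into A1. Fixed point.
Runner's attractor = {l, r}; Keeper avoids the target exactly from the complement.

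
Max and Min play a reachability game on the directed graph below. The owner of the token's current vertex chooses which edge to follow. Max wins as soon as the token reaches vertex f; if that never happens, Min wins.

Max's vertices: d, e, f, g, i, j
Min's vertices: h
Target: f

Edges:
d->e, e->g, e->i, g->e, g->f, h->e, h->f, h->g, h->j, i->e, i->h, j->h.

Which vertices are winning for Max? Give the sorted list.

A0 = {f}
A1: add {g} — g (Max) has g→f.
A2: add {e} — e (Max) has e→g.
A3: add {d, i} — d (Max) has d→e; i (Max) has i→e.
A4 = A3; e.g. h (Min) can still go to j. Fixed point.
Max's winning region = {d, e, f, g, i}.

d, e, f, g, i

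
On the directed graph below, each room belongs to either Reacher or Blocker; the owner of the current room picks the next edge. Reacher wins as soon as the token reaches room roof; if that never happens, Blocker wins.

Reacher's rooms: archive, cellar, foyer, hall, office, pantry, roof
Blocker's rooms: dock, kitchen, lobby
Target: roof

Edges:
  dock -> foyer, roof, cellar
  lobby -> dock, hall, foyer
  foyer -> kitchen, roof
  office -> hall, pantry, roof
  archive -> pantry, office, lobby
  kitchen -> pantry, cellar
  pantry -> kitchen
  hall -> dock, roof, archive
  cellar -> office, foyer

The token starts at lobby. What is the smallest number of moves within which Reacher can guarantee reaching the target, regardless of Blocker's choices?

A0 = {roof}
A1: add {foyer, hall, office} — hall (Reacher) has hall→roof; office (Reacher) has office→roof; foyer (Reacher) has foyer→roof.
A2: add {archive, cellar} — cellar (Reacher) has cellar→office; archive (Reacher) has archive→office.
A3: add {dock} — dock (Blocker): all of {foyer, roof, cellar} already in.
A4: add {lobby} — lobby (Blocker): all of {dock, hall, foyer} already in.
A5 = A4; e.g. pantry (Reacher) has no edge into A4. Fixed point.
lobby enters the attractor at level 4, so Reacher can force the target in 4 moves from there.

4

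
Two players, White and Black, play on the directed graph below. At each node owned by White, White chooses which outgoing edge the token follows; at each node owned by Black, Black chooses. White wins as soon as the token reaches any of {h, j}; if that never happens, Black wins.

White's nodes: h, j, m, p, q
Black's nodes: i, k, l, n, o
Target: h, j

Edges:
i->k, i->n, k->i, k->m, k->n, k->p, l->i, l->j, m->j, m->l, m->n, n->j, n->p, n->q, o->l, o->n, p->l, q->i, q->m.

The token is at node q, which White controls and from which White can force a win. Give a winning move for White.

A0 = {h, j}
A1: add {m} — m (White) has m→j.
A2: add {q} — q (White) has q→m.
A3 = A2; e.g. i (Black) can still go to k. Fixed point.
From q, successor m is in the attractor (rank 1); the other successor i is not.

m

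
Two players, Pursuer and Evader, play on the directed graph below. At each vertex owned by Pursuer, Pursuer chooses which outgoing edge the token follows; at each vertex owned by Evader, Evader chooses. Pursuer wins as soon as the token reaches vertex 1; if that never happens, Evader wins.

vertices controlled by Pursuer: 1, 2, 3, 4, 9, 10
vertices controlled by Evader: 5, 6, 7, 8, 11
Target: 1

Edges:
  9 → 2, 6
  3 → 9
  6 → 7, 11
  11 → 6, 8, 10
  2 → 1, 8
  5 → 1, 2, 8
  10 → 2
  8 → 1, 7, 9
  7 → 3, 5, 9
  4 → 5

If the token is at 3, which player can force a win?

A0 = {1}
A1: add {2} — 2 (Pursuer) has 2→1.
A2: add {9, 10} — 9 (Pursuer) has 9→2; 10 (Pursuer) has 10→2.
A3: add {3} — 3 (Pursuer) has 3→9.
A4 = A3; e.g. 4 (Pursuer) has no edge into A3. Fixed point.
3 ∈ A3, so Pursuer can force the target.

Pursuer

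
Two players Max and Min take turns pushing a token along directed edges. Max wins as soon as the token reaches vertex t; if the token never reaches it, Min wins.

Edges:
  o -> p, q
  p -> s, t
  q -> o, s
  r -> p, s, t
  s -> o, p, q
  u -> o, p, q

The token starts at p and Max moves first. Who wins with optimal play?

Track states (vertex, player-to-move).
A0 = {(t,Max), (t,Min)}
A1: add {(p,Max), (r,Max)}.
(p,Max) ∈ A1 ⇒ Max forces the target.

Max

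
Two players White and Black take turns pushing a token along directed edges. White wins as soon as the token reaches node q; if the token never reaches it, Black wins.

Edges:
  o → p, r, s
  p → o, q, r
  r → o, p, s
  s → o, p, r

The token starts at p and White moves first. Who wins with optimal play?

White

Track states (vertex, player-to-move).
A0 = {(q,White), (q,Black)}
A1: add {(p,White)}.
(p,White) ∈ A1 ⇒ White forces the target.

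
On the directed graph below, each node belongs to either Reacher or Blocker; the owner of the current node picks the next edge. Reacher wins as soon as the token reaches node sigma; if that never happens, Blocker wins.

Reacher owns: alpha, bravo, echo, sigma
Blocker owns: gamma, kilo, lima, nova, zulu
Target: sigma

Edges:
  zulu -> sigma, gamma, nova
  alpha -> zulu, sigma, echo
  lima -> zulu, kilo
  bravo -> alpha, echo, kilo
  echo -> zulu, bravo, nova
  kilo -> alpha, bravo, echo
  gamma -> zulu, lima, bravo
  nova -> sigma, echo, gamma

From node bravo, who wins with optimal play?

A0 = {sigma}
A1: add {alpha} — alpha (Reacher) has alpha→sigma.
A2: add {bravo} — bravo (Reacher) has bravo→alpha.
bravo ∈ A2, so Reacher can force the target.

Reacher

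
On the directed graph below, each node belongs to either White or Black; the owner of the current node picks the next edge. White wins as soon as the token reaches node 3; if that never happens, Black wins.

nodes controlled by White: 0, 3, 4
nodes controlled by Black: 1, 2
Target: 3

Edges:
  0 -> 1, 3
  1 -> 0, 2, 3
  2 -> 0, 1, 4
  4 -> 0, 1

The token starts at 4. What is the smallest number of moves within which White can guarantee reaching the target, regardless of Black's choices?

A0 = {3}
A1: add {0} — 0 (White) has 0→3.
A2: add {4} — 4 (White) has 4→0.
A3 = A2; e.g. 1 (Black) can still go to 2. Fixed point.
4 enters the attractor at level 2, so White can force the target in 2 moves from there.

2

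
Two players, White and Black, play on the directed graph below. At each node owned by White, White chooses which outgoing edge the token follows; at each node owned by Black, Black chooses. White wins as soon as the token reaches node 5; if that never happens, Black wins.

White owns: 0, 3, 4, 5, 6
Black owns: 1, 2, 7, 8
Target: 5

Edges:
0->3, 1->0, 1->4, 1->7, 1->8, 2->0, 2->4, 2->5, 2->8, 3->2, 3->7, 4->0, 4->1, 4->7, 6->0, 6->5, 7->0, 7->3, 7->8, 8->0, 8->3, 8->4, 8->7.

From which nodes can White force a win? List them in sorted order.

A0 = {5}
A1: add {6} — 6 (White) has 6→5.
A2 = A1; e.g. 0 (White) has no edge into A1. Fixed point.
White's winning region = {5, 6}.

5, 6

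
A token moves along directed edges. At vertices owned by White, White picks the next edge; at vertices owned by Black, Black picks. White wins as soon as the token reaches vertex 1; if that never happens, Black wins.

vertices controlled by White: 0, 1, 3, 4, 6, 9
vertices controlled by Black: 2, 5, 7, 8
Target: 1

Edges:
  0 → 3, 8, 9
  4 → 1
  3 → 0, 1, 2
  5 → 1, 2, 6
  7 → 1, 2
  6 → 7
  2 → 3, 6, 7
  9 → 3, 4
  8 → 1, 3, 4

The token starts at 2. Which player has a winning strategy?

A0 = {1}
A1: add {3, 4} — 3 (White) has 3→1; 4 (White) has 4→1.
A2: add {0, 8, 9} — 0 (White) has 0→3; 8 (Black): all of {1, 3, 4} already in; 9 (White) has 9→3.
A3 = A2; e.g. 2 (Black) can still go to 6. Fixed point.
2 never enters the attractor, so Black can avoid the target forever.

Black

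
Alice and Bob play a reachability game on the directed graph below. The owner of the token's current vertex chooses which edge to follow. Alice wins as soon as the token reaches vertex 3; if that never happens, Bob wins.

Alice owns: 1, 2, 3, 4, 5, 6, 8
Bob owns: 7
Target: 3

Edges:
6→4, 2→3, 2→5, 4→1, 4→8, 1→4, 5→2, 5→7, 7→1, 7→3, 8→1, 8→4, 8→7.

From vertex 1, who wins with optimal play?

Bob

A0 = {3}
A1: add {2} — 2 (Alice) has 2→3.
A2: add {5} — 5 (Alice) has 5→2.
A3 = A2; e.g. 1 (Alice) has no edge into A2. Fixed point.
1 never enters the attractor, so Bob can avoid the target forever.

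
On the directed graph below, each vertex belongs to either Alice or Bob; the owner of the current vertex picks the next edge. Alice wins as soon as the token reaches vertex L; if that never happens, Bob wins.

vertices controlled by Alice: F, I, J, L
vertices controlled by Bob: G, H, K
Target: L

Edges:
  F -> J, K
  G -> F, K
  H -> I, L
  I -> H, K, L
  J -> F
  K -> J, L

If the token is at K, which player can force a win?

Bob

A0 = {L}
A1: add {I} — I (Alice) has I→L.
A2: add {H} — H (Bob): all of {I, L} already in.
A3 = A2; e.g. F (Alice) has no edge into A2. Fixed point.
K never enters the attractor, so Bob can avoid the target forever.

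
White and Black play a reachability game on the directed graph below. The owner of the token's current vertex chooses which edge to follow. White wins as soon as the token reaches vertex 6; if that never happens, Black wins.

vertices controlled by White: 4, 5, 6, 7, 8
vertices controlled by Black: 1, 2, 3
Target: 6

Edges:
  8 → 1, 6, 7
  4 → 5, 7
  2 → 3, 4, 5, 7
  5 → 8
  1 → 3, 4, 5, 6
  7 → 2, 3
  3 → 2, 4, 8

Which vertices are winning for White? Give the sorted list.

A0 = {6}
A1: add {8} — 8 (White) has 8→6.
A2: add {5} — 5 (White) has 5→8.
A3: add {4} — 4 (White) has 4→5.
A4 = A3; e.g. 1 (Black) can still go to 3. Fixed point.
White's winning region = {4, 5, 6, 8}.

4, 5, 6, 8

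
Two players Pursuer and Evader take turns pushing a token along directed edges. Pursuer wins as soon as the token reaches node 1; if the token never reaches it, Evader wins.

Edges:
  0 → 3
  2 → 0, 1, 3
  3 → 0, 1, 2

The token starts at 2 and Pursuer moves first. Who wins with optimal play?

Pursuer

Track states (vertex, player-to-move).
A0 = {(1,Pursuer), (1,Evader)}
A1: add {(2,Pursuer), (3,Pursuer)}.
(2,Pursuer) ∈ A1 ⇒ Pursuer forces the target.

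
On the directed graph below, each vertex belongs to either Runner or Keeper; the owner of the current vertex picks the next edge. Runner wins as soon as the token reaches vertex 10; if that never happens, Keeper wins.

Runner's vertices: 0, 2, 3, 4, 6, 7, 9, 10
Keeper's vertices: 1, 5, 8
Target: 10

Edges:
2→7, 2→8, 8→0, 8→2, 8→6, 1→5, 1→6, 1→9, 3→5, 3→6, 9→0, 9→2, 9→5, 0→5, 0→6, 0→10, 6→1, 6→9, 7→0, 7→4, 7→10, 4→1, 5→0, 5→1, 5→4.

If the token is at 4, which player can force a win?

A0 = {10}
A1: add {0, 7} — 0 (Runner) has 0→10; 7 (Runner) has 7→10.
A2: add {2, 9} — 2 (Runner) has 2→7; 9 (Runner) has 9→0.
A3: add {6} — 6 (Runner) has 6→9.
A4: add {3, 8} — 3 (Runner) has 3→6; 8 (Keeper): all of {0, 2, 6} already in.
A5 = A4; e.g. 1 (Keeper) can still go to 5. Fixed point.
4 never enters the attractor, so Keeper can avoid the target forever.

Keeper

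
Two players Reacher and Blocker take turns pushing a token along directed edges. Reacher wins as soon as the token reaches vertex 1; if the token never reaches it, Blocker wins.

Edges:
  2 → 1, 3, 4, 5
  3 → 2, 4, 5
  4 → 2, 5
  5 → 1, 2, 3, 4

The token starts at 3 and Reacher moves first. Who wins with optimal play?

Track states (vertex, player-to-move).
A0 = {(1,Reacher), (1,Blocker)}
A1: add {(2,Reacher), (5,Reacher)}.
A2: add {(4,Blocker)}.
A3: add {(3,Reacher)}.
(3,Reacher) ∈ A3 ⇒ Reacher forces the target.

Reacher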